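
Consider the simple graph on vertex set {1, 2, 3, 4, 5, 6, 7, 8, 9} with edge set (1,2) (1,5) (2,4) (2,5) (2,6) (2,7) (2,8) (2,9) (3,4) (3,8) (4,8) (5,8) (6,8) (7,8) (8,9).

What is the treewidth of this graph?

A width-2 tree decomposition is:
Bags: B1 = {2, 7, 8}  B2 = {2, 4, 8}  B3 = {3, 4, 8}  B4 = {2, 6, 8}  B5 = {2, 5, 8}  B6 = {1, 2, 5}  B7 = {2, 8, 9}
Tree: B1–B2, B2–B3, B1–B4, B2–B5, B5–B6, B4–B7
Each bag holds 3 vertices, so the decomposition has width 2, which upper-bounds the treewidth. Conversely, {2, 4, 8} is a clique of size 3, and the vertices of any clique must share a bag in every tree decomposition; so some bag has ≥ 3 vertices and tw(G) ≥ 2. The upper and lower bounds meet at 2, so that is the treewidth.

2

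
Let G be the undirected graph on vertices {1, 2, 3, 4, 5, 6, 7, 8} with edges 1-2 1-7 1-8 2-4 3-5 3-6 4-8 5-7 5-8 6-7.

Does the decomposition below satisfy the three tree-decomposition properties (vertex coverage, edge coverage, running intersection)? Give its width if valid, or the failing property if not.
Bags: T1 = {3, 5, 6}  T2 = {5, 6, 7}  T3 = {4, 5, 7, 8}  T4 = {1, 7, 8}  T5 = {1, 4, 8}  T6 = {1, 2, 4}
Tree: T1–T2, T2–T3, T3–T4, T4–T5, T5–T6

A tree decomposition must satisfy three properties: every vertex lies in some bag; for every edge, both endpoints lie together in some bag; and for every vertex, the bags containing it form a connected subtree. Here bags containing vertex 4 are not connected in the tree, so the decomposition is invalid.

No — bags containing vertex 4 are not connected in the tree.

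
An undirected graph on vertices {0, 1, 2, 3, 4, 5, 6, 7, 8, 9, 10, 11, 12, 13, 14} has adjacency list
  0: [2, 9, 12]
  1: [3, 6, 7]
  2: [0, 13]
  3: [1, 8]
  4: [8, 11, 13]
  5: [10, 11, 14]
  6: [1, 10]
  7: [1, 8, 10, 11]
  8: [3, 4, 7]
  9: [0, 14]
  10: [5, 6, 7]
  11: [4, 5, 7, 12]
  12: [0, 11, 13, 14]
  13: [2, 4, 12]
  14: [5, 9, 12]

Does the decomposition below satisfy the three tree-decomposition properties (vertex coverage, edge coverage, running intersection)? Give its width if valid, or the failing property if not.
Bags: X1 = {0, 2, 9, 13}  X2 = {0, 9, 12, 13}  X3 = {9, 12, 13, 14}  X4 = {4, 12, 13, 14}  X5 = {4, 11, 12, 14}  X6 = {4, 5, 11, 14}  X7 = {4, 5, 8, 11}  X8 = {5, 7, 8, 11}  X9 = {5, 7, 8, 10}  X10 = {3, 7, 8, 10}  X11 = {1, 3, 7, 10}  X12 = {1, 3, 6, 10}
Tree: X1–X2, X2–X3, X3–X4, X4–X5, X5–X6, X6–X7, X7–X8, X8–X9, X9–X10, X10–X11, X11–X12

Yes; width 3.

Every vertex of G appears in some bag (union = {0, 1, 2, 3, 4, 5, 6, 7, 8, 9, 10, 11, 12, 13, 14}); every edge is covered by a bag; and for each vertex v the set of bags containing v is connected in the bag tree. The decomposition is therefore valid. The largest bag has 4 vertices, so the width is 3.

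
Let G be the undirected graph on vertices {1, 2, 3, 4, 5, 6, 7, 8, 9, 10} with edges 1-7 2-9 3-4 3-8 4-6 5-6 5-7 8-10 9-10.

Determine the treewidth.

A width-1 tree decomposition is:
Bags: B1 = {1, 7}  B2 = {5, 7}  B3 = {5, 6}  B4 = {4, 6}  B5 = {3, 4}  B6 = {3, 8}  B7 = {8, 10}  B8 = {9, 10}  B9 = {2, 9}
Tree: B1–B2, B2–B3, B3–B4, B4–B5, B5–B6, B6–B7, B7–B8, B8–B9
Every bag has size at most 2, so the width is 2 − 1 = 1 and tw(G) ≤ 1. G has an edge, so its treewidth is at least 1. The upper and lower bounds meet at 1, so that is the treewidth.

1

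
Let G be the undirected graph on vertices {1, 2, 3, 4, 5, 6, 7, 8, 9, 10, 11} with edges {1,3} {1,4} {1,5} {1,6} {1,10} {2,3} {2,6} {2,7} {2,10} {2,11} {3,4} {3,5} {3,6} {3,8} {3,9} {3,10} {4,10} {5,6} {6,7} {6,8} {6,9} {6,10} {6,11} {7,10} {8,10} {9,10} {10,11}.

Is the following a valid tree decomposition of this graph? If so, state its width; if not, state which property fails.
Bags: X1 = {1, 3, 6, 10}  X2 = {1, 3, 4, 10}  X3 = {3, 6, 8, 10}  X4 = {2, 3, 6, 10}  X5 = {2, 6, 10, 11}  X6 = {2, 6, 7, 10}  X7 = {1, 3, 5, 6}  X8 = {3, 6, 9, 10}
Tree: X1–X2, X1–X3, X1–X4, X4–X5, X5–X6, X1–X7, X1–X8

Checking the three conditions: (i) the bags cover all of {1, 2, 3, 4, 5, 6, 7, 8, 9, 10, 11}; (ii) for each edge, some bag contains both endpoints; (iii) the bags containing any fixed vertex form a subtree. All hold, so the decomposition is valid with width 4 − 1 = 3.

Yes; width 3.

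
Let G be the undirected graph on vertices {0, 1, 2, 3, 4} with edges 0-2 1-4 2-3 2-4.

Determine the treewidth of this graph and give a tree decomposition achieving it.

Treewidth 1.
One such decomposition:
Bags: B1 = {0, 2}  B2 = {2, 3}  B3 = {2, 4}  B4 = {1, 4}
Tree: B1–B2, B1–B3, B3–B4

Every bag has size at most 2, so the width is 2 − 1 = 1 and tw(G) ≤ 1. G has an edge, so its treewidth is at least 1. Hence tw(G) = 1 exactly.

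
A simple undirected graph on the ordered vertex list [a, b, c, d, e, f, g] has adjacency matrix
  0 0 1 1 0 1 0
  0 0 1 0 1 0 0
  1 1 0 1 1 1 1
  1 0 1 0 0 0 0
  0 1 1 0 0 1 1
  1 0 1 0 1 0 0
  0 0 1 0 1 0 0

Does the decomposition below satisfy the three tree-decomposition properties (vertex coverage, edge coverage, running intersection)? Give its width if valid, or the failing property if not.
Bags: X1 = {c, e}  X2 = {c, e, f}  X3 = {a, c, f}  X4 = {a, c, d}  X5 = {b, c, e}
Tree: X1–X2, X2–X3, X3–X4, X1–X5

A tree decomposition must satisfy three properties: every vertex lies in some bag; for every edge, both endpoints lie together in some bag; and for every vertex, the bags containing it form a connected subtree. Here vertex g appears in no bag, so the decomposition is invalid.

No — vertex g appears in no bag.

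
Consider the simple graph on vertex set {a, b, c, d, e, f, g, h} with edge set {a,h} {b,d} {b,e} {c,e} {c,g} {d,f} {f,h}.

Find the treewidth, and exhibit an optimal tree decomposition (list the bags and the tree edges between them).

Every bag has size at most 2, so the width is 2 − 1 = 1 and tw(G) ≤ 1. Any graph with an edge has treewidth ≥ 1, and G has the edge g–c. Therefore the treewidth is 1.

Treewidth 1.
One optimal decomposition is:
Bags: B1 = {c, g}  B2 = {c, e}  B3 = {b, e}  B4 = {b, d}  B5 = {d, f}  B6 = {f, h}  B7 = {a, h}
Tree: B1–B2, B2–B3, B3–B4, B4–B5, B5–B6, B6–B7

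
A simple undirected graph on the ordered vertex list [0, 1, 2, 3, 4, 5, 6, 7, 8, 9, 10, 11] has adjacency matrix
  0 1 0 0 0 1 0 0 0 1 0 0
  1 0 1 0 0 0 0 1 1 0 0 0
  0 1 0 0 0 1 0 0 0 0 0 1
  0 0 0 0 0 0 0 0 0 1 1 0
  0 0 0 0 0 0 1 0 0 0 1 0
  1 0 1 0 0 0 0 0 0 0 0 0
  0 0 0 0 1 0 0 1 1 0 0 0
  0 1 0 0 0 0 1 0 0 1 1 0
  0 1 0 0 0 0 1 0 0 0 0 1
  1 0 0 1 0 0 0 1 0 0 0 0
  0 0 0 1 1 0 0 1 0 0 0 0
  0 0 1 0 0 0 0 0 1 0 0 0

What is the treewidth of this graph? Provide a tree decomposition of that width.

Treewidth 3.
Bags: B1 = {3, 4, 9, 10}  B2 = {4, 7, 9, 10}  B3 = {4, 6, 7, 9}  B4 = {0, 6, 7, 9}  B5 = {0, 1, 6, 7}  B6 = {0, 1, 6, 8}  B7 = {0, 1, 5, 8}  B8 = {1, 2, 5, 8}  B9 = {2, 5, 8, 11}
Tree: B1–B2, B2–B3, B3–B4, B4–B5, B5–B6, B6–B7, B7–B8, B8–B9

Each bag holds 4 vertices, so the decomposition has width 3, which upper-bounds the treewidth. For the lower bound: the 4 vertex sets {3,4,10}, {9}, {7}, {0,1,6,8} are disjoint, each induces a connected subgraph, and every pair is joined by at least one edge of G. Contracting each set to a single vertex therefore yields K_{4} as a minor, and since treewidth is minor-monotone, tw(G) ≥ tw(K_{4}) = 3. Combining the bounds, tw(G) = 3.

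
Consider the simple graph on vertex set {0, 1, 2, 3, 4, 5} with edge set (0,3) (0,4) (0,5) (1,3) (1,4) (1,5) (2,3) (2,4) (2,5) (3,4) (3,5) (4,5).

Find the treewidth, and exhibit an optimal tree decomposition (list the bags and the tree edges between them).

Treewidth 3.
Bags: B1 = {1, 3, 4, 5}  B2 = {0, 3, 4, 5}  B3 = {2, 3, 4, 5}
Tree: B1–B2, B1–B3

Each bag holds 4 vertices, so the decomposition has width 3, which upper-bounds the treewidth. Conversely, {0, 3, 4, 5} is a clique of size 4, and the vertices of any clique must share a bag in every tree decomposition; so some bag has ≥ 4 vertices and tw(G) ≥ 3. Therefore the treewidth is 3.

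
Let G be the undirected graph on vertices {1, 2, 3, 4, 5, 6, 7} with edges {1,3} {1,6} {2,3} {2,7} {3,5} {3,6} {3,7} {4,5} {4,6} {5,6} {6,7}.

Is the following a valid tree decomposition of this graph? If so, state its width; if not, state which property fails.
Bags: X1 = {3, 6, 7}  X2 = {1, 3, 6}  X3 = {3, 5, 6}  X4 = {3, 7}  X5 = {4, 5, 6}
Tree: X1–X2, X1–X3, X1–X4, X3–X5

A tree decomposition must satisfy three properties: every vertex lies in some bag; for every edge, both endpoints lie together in some bag; and for every vertex, the bags containing it form a connected subtree. Here vertex 2 appears in no bag, so the decomposition is invalid.

No — vertex 2 appears in no bag.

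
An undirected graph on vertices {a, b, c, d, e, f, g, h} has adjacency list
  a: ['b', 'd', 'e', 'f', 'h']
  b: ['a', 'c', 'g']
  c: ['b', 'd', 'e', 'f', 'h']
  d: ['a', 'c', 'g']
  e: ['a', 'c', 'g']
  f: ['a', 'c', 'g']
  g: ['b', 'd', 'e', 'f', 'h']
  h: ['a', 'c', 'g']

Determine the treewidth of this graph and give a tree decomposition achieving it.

Each bag holds 4 vertices, so the decomposition has width 3, which upper-bounds the treewidth. For the lower bound: the 4 vertex sets {c,f}, {g,h}, {a}, {e} are disjoint, each induces a connected subgraph, and every pair is joined by at least one edge of G. Contracting each set to a single vertex therefore yields K_{4} as a minor, and since treewidth is minor-monotone, tw(G) ≥ tw(K_{4}) = 3. Hence tw(G) = 3 exactly.

Treewidth 3.
Bags: B1 = {a, c, f, g}  B2 = {a, c, g, h}  B3 = {a, c, e, g}  B4 = {a, c, d, g}  B5 = {a, b, c, g}
Tree: B1–B2, B2–B3, B3–B4, B4–B5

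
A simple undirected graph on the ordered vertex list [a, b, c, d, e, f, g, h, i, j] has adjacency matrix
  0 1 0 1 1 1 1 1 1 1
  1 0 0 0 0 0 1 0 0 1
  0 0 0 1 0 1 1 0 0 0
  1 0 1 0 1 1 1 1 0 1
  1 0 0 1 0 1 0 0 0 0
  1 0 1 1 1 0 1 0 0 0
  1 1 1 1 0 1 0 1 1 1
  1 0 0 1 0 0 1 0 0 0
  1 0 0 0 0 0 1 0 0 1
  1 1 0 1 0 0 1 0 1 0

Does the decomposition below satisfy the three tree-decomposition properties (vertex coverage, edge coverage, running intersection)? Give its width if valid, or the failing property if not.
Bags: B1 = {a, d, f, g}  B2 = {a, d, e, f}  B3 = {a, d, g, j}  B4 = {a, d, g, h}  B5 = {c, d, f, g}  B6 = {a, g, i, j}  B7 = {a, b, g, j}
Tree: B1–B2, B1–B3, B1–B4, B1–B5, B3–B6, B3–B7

Yes; width 3.

Every vertex of G appears in some bag (union = {a, b, c, d, e, f, g, h, i, j}); every edge is covered by a bag; and for each vertex v the set of bags containing v is connected in the bag tree. The decomposition is therefore valid. The largest bag has 4 vertices, so the width is 3.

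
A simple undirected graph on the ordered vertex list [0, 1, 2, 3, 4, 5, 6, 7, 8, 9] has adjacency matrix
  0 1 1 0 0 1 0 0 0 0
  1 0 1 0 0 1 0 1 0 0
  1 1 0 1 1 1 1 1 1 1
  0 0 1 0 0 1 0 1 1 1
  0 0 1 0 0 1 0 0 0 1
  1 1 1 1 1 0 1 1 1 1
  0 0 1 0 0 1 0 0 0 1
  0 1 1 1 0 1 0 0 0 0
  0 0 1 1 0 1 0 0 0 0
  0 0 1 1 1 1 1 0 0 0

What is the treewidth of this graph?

3

A width-3 tree decomposition is:
Bags: B1 = {2, 3, 5, 9}  B2 = {2, 3, 5, 7}  B3 = {2, 3, 5, 8}  B4 = {2, 4, 5, 9}  B5 = {2, 5, 6, 9}  B6 = {1, 2, 5, 7}  B7 = {0, 1, 2, 5}
Tree: B1–B2, B1–B3, B1–B4, B1–B5, B2–B6, B6–B7
Every bag has size at most 4, so the width is 4 − 1 = 3 and tw(G) ≤ 3. For the lower bound, the 4 vertices {0, 1, 2, 5} are pairwise adjacent, and any tree decomposition puts a clique entirely inside one bag — forcing width ≥ 3. Combining the bounds, tw(G) = 3.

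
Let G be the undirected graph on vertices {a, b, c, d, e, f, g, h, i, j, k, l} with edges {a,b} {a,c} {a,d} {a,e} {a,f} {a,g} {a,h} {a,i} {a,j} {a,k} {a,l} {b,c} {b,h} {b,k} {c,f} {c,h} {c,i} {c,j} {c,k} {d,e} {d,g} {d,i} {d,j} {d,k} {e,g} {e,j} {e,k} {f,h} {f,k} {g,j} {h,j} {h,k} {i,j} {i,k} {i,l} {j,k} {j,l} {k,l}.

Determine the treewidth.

A width-4 tree decomposition is:
Bags: B1 = {a, c, h, j, k}  B2 = {a, c, i, j, k}  B3 = {a, d, i, j, k}  B4 = {a, d, e, j, k}  B5 = {a, d, e, g, j}  B6 = {a, c, f, h, k}  B7 = {a, b, c, h, k}  B8 = {a, i, j, k, l}
Tree: B1–B2, B2–B3, B3–B4, B4–B5, B1–B6, B6–B7, B2–B8
Every bag has size at most 5, so the width is 5 − 1 = 4 and tw(G) ≤ 4. On the other hand G contains the 5-clique {a, d, e, g, j}. A clique must lie in a single bag of any decomposition, so no decomposition can have width below 4. Therefore the treewidth is 4.

4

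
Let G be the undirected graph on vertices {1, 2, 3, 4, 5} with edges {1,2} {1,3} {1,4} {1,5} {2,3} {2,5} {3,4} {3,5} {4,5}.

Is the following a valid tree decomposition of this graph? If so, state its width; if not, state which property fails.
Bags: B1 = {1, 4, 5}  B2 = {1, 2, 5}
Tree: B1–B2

A tree decomposition must satisfy three properties: every vertex lies in some bag; for every edge, both endpoints lie together in some bag; and for every vertex, the bags containing it form a connected subtree. Here vertex 3 appears in no bag, so the decomposition is invalid.

No — vertex 3 appears in no bag.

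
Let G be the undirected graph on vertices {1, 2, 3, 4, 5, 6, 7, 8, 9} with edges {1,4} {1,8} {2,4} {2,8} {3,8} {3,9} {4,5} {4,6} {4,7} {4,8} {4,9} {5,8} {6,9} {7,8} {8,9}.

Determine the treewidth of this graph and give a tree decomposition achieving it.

Treewidth 2.
One optimal decomposition is:
Bags: B1 = {4, 5, 8}  B2 = {2, 4, 8}  B3 = {1, 4, 8}  B4 = {4, 8, 9}  B5 = {3, 8, 9}  B6 = {4, 7, 8}  B7 = {4, 6, 9}
Tree: B1–B2, B2–B3, B2–B4, B4–B5, B1–B6, B4–B7

The largest bag has 3 vertices, giving width 2; this decomposition certifies tw(G) ≤ 2. For the lower bound, the 3 vertices {3, 8, 9} are pairwise adjacent, and any tree decomposition puts a clique entirely inside one bag — forcing width ≥ 2. Therefore the treewidth is 2.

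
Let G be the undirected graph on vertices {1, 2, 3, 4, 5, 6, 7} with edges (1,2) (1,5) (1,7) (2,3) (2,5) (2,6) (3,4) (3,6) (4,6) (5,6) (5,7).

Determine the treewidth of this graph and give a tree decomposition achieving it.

Treewidth 2.
Bags: B1 = {2, 3, 6}  B2 = {2, 5, 6}  B3 = {3, 4, 6}  B4 = {1, 2, 5}  B5 = {1, 5, 7}
Tree: B1–B2, B1–B3, B2–B4, B4–B5

Each bag holds 3 vertices, so the decomposition has width 2, which upper-bounds the treewidth. For the lower bound, the 3 vertices {2, 3, 6} are pairwise adjacent, and any tree decomposition puts a clique entirely inside one bag — forcing width ≥ 2. Therefore the treewidth is 2.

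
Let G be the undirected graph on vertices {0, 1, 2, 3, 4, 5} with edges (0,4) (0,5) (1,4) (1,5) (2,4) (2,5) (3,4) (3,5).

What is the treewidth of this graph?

A width-2 tree decomposition is:
Bags: B1 = {2, 4, 5}  B2 = {3, 4, 5}  B3 = {0, 4, 5}  B4 = {1, 4, 5}
Tree: B1–B2, B2–B3, B3–B4
Every bag has size at most 3, so the width is 3 − 1 = 2 and tw(G) ≤ 2. For the lower bound, G contains the cycle 5–2–4–3–5, so G is not a forest; only forests have treewidth ≤ 1, hence tw(G) ≥ 2. Combining the bounds, tw(G) = 2.

2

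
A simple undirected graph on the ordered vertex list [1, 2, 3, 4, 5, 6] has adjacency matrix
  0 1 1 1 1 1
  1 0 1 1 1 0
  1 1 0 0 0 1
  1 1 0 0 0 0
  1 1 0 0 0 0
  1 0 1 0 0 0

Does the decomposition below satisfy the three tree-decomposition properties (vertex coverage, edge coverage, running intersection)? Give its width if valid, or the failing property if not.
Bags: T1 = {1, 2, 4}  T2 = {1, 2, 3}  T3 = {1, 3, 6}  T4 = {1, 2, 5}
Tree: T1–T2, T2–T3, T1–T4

Vertex coverage: the bags together contain {1, 2, 3, 4, 5, 6}, the full vertex set. Edge coverage: each edge of G has both endpoints in at least one bag. Running intersection: for every vertex, the bags containing it form a connected subtree. All three properties hold, so this is a valid tree decomposition of width max|bag| − 1 = 2, and hence tw(G) ≤ 2.

Yes; width 2.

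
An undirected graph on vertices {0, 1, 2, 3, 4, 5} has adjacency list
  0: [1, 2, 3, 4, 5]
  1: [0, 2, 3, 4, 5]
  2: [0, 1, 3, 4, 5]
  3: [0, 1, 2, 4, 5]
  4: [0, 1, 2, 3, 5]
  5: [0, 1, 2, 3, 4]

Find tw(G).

5

A width-5 tree decomposition is:
Bags: B1 = {0, 1, 2, 3, 4, 5}
Tree: (single bag)
A single bag containing all 6 vertices is trivially a valid decomposition of width 5. Conversely, {0, 1, 2, 3, 4, 5} is a clique of size 6, and the vertices of any clique must share a bag in every tree decomposition; so some bag has ≥ 6 vertices and tw(G) ≥ 5. Combining the bounds, tw(G) = 5.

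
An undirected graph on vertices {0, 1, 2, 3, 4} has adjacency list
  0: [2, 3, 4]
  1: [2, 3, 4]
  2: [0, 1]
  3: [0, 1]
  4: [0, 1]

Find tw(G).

2

A width-2 tree decomposition is:
Bags: B1 = {0, 1, 2}  B2 = {0, 1, 4}  B3 = {0, 1, 3}
Tree: B1–B2, B2–B3
The largest bag has 3 vertices, giving width 2; this decomposition certifies tw(G) ≤ 2. Since 1–2–0–4–1 is a cycle in G, G is not acyclic. Forests are exactly the graphs of treewidth ≤ 1, so tw(G) ≥ 2. Combining the bounds, tw(G) = 2.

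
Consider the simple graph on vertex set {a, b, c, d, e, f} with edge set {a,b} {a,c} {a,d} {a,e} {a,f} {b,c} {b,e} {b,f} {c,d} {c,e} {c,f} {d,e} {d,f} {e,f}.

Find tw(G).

A width-4 tree decomposition is:
Bags: B1 = {a, c, d, e, f}  B2 = {a, b, c, e, f}
Tree: B1–B2
Each bag holds 5 vertices, so the decomposition has width 4, which upper-bounds the treewidth. For the lower bound, the 5 vertices {a, c, d, e, f} are pairwise adjacent, and any tree decomposition puts a clique entirely inside one bag — forcing width ≥ 4. The upper and lower bounds meet at 4, so that is the treewidth.

4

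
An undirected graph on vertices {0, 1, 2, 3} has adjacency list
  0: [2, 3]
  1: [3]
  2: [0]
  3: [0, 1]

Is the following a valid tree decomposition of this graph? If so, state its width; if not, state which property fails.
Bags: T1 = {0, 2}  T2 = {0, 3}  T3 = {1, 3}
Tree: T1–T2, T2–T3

Yes; width 1.

Every vertex of G appears in some bag (union = {0, 1, 2, 3}); every edge is covered by a bag; and for each vertex v the set of bags containing v is connected in the bag tree. The decomposition is therefore valid. The largest bag has 2 vertices, so the width is 1.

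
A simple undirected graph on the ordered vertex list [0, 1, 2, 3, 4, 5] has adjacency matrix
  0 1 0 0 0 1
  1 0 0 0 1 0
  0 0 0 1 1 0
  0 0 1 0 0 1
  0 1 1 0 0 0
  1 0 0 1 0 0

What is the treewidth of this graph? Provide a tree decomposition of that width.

Treewidth 2.
One such decomposition:
Bags: B1 = {2, 3, 4}  B2 = {3, 4, 5}  B3 = {0, 4, 5}  B4 = {0, 1, 4}
Tree: B1–B2, B2–B3, B3–B4

Every bag has size at most 3, so the width is 3 − 1 = 2 and tw(G) ≤ 2. Since 4–2–3–5–0–1–4 is a cycle in G, G is not acyclic. Forests are exactly the graphs of treewidth ≤ 1, so tw(G) ≥ 2. Therefore the treewidth is 2.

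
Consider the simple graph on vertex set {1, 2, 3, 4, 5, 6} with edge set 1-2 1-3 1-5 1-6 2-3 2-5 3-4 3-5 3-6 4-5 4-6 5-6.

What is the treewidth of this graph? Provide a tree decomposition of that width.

Treewidth 3.
One optimal decomposition is:
Bags: B1 = {1, 2, 3, 5}  B2 = {1, 3, 5, 6}  B3 = {3, 4, 5, 6}
Tree: B1–B2, B2–B3

Each bag holds 4 vertices, so the decomposition has width 3, which upper-bounds the treewidth. Conversely, {1, 2, 3, 5} is a clique of size 4, and the vertices of any clique must share a bag in every tree decomposition; so some bag has ≥ 4 vertices and tw(G) ≥ 3. The upper and lower bounds meet at 3, so that is the treewidth.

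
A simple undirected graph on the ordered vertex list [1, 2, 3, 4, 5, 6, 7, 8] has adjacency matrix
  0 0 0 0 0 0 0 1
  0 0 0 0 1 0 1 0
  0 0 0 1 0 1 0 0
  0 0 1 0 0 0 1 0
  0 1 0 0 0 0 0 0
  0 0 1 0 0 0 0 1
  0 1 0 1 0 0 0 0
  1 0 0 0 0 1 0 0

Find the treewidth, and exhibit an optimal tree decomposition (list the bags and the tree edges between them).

The largest bag has 2 vertices, giving width 1; this decomposition certifies tw(G) ≤ 1. Any graph with an edge has treewidth ≥ 1, and G has the edge 1–8. Therefore the treewidth is 1.

Treewidth 1.
One such decomposition:
Bags: B1 = {1, 8}  B2 = {6, 8}  B3 = {3, 6}  B4 = {3, 4}  B5 = {4, 7}  B6 = {2, 7}  B7 = {2, 5}
Tree: B1–B2, B2–B3, B3–B4, B4–B5, B5–B6, B6–B7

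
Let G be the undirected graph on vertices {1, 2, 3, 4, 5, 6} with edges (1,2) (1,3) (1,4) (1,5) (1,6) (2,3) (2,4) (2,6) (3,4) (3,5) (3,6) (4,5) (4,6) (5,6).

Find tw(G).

A width-4 tree decomposition is:
Bags: B1 = {1, 2, 3, 4, 6}  B2 = {1, 3, 4, 5, 6}
Tree: B1–B2
Each bag holds 5 vertices, so the decomposition has width 4, which upper-bounds the treewidth. On the other hand G contains the 5-clique {1, 2, 3, 4, 6}. A clique must lie in a single bag of any decomposition, so no decomposition can have width below 4. Therefore the treewidth is 4.

4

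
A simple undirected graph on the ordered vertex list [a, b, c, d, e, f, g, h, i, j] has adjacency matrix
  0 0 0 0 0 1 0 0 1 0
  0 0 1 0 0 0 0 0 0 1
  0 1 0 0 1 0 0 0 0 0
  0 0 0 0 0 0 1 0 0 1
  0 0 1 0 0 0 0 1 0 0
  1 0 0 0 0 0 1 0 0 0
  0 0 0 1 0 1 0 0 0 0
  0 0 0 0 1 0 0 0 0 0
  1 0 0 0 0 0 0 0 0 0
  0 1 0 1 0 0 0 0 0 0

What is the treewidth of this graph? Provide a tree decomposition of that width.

Each bag holds 2 vertices, so the decomposition has width 1, which upper-bounds the treewidth. Any graph with an edge has treewidth ≥ 1, and G has the edge i–a. Therefore the treewidth is 1.

Treewidth 1.
One optimal decomposition is:
Bags: B1 = {a, i}  B2 = {a, f}  B3 = {f, g}  B4 = {d, g}  B5 = {d, j}  B6 = {b, j}  B7 = {b, c}  B8 = {c, e}  B9 = {e, h}
Tree: B1–B2, B2–B3, B3–B4, B4–B5, B5–B6, B6–B7, B7–B8, B8–B9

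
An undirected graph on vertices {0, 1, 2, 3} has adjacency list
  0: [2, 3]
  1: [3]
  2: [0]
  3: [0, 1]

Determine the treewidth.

1

A width-1 tree decomposition is:
Bags: B1 = {1, 3}  B2 = {0, 3}  B3 = {0, 2}
Tree: B1–B2, B2–B3
Each bag holds 2 vertices, so the decomposition has width 1, which upper-bounds the treewidth. Any graph with an edge has treewidth ≥ 1, and G has the edge 1–3. The upper and lower bounds meet at 1, so that is the treewidth.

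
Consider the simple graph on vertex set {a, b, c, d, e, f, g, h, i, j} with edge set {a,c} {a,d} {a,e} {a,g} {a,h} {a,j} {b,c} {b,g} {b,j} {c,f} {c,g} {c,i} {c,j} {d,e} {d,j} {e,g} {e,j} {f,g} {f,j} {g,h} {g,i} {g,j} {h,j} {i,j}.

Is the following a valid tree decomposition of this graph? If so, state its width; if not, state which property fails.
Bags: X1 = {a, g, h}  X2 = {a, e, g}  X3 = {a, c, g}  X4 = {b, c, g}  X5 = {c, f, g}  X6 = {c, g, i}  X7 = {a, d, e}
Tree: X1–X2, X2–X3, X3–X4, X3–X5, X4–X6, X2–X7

No — vertex j appears in no bag.

A tree decomposition must satisfy three properties: every vertex lies in some bag; for every edge, both endpoints lie together in some bag; and for every vertex, the bags containing it form a connected subtree. Here vertex j appears in no bag, so the decomposition is invalid.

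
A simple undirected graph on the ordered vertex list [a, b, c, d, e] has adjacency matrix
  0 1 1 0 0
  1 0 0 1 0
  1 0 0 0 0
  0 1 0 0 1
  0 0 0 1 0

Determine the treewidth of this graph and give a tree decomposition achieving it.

The largest bag has 2 vertices, giving width 1; this decomposition certifies tw(G) ≤ 1. Any graph with an edge has treewidth ≥ 1, and G has the edge c–a. Therefore the treewidth is 1.

Treewidth 1.
Bags: B1 = {a, c}  B2 = {a, b}  B3 = {b, d}  B4 = {d, e}
Tree: B1–B2, B2–B3, B3–B4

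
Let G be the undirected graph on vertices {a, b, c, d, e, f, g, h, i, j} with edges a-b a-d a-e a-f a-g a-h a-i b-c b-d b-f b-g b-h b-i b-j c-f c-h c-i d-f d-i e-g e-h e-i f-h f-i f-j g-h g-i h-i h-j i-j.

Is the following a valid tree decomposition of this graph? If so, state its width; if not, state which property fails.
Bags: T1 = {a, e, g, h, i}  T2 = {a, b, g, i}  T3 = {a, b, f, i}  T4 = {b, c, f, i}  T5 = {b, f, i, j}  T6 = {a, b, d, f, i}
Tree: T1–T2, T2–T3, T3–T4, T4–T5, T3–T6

A tree decomposition must satisfy three properties: every vertex lies in some bag; for every edge, both endpoints lie together in some bag; and for every vertex, the bags containing it form a connected subtree. Here edge (h,b) lies in no bag, so the decomposition is invalid.

No — edge (h,b) lies in no bag.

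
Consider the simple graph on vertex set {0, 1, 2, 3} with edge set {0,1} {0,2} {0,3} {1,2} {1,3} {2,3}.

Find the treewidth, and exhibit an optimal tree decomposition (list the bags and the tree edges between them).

A single bag containing all 4 vertices is trivially a valid decomposition of width 3. Conversely, {0, 1, 2, 3} is a clique of size 4, and the vertices of any clique must share a bag in every tree decomposition; so some bag has ≥ 4 vertices and tw(G) ≥ 3. The upper and lower bounds meet at 3, so that is the treewidth.

Treewidth 3.
One such decomposition:
Bags: B1 = {0, 1, 2, 3}
Tree: (single bag)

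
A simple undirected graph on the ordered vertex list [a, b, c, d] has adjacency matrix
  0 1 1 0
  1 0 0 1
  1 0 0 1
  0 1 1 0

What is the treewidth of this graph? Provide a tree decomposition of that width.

Treewidth 2.
One optimal decomposition is:
Bags: B1 = {a, c, d}  B2 = {a, b, d}
Tree: B1–B2

Every bag has size at most 3, so the width is 3 − 1 = 2 and tw(G) ≤ 2. The edges d–c–a–b–d form a cycle, so G is not a tree and its treewidth is at least 2. Therefore the treewidth is 2.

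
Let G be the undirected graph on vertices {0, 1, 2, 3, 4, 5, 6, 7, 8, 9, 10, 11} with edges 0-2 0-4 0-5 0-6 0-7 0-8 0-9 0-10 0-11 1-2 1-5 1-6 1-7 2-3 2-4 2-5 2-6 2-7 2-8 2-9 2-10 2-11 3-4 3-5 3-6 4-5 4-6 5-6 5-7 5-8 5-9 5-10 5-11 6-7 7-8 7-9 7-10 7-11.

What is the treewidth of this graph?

A width-4 tree decomposition is:
Bags: B1 = {0, 2, 5, 7, 8}  B2 = {0, 2, 5, 7, 11}  B3 = {0, 2, 5, 6, 7}  B4 = {0, 2, 4, 5, 6}  B5 = {2, 3, 4, 5, 6}  B6 = {1, 2, 5, 6, 7}  B7 = {0, 2, 5, 7, 10}  B8 = {0, 2, 5, 7, 9}
Tree: B1–B2, B2–B3, B3–B4, B4–B5, B3–B6, B1–B7, B2–B8
Every bag has size at most 5, so the width is 5 − 1 = 4 and tw(G) ≤ 4. For the lower bound, the 5 vertices {0, 2, 4, 5, 6} are pairwise adjacent, and any tree decomposition puts a clique entirely inside one bag — forcing width ≥ 4. The upper and lower bounds meet at 4, so that is the treewidth.

4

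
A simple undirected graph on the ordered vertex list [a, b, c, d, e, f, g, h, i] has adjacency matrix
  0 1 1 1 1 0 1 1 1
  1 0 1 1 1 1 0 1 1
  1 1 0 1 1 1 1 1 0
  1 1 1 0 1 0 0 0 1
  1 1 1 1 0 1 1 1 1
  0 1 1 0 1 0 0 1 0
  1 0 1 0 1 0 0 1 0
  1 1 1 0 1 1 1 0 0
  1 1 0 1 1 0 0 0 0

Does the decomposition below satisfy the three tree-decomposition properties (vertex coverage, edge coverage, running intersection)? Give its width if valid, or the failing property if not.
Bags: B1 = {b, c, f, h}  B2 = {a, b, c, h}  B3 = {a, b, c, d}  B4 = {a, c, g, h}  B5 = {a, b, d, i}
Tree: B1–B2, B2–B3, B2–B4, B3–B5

A tree decomposition must satisfy three properties: every vertex lies in some bag; for every edge, both endpoints lie together in some bag; and for every vertex, the bags containing it form a connected subtree. Here vertex e appears in no bag, so the decomposition is invalid.

No — vertex e appears in no bag.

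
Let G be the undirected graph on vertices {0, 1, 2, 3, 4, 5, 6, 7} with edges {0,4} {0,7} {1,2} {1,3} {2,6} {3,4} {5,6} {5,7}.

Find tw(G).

2

A width-2 tree decomposition is:
Bags: B1 = {1, 3, 4}  B2 = {0, 1, 4}  B3 = {0, 1, 7}  B4 = {1, 5, 7}  B5 = {1, 5, 6}  B6 = {1, 2, 6}
Tree: B1–B2, B2–B3, B3–B4, B4–B5, B5–B6
Every bag has size at most 3, so the width is 3 − 1 = 2 and tw(G) ≤ 2. For the lower bound, G contains the cycle 1–3–4–0–7–5–6–2–1, so G is not a forest; only forests have treewidth ≤ 1, hence tw(G) ≥ 2. Hence tw(G) = 2 exactly.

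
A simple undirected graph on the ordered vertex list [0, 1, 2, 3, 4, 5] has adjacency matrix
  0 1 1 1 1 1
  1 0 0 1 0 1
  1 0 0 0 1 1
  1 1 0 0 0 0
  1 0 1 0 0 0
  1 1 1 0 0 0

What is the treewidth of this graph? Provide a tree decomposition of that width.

Treewidth 2.
Bags: B1 = {0, 2, 5}  B2 = {0, 2, 4}  B3 = {0, 1, 5}  B4 = {0, 1, 3}
Tree: B1–B2, B1–B3, B3–B4

Every bag has size at most 3, so the width is 3 − 1 = 2 and tw(G) ≤ 2. Conversely, {0, 1, 3} is a clique of size 3, and the vertices of any clique must share a bag in every tree decomposition; so some bag has ≥ 3 vertices and tw(G) ≥ 2. Combining the bounds, tw(G) = 2.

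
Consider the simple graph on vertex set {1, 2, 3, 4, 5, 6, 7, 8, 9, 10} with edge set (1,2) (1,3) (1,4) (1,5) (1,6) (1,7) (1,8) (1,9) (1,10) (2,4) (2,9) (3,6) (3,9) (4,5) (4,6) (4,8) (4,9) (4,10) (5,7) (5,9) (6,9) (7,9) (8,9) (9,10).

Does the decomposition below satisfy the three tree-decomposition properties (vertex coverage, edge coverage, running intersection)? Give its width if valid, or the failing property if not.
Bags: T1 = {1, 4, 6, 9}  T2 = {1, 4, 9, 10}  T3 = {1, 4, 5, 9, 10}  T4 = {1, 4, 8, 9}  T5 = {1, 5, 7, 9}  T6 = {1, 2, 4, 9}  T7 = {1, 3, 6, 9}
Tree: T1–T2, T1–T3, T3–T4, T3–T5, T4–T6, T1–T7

A tree decomposition must satisfy three properties: every vertex lies in some bag; for every edge, both endpoints lie together in some bag; and for every vertex, the bags containing it form a connected subtree. Here bags containing vertex 10 are not connected in the tree, so the decomposition is invalid.

No — bags containing vertex 10 are not connected in the tree.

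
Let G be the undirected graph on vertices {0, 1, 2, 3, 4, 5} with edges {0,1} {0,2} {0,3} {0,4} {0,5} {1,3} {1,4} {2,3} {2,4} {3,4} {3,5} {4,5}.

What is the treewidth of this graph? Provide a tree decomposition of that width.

Treewidth 3.
One optimal decomposition is:
Bags: B1 = {0, 1, 3, 4}  B2 = {0, 2, 3, 4}  B3 = {0, 3, 4, 5}
Tree: B1–B2, B2–B3

Each bag holds 4 vertices, so the decomposition has width 3, which upper-bounds the treewidth. For the lower bound, the 4 vertices {0, 1, 3, 4} are pairwise adjacent, and any tree decomposition puts a clique entirely inside one bag — forcing width ≥ 3. Hence tw(G) = 3 exactly.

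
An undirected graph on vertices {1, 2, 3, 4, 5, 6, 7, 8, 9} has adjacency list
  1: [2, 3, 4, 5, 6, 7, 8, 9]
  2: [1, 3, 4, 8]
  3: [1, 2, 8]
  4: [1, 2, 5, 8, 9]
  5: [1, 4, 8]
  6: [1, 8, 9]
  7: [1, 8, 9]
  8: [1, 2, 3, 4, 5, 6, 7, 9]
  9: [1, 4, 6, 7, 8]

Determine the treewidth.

A width-3 tree decomposition is:
Bags: B1 = {1, 2, 3, 8}  B2 = {1, 2, 4, 8}  B3 = {1, 4, 5, 8}  B4 = {1, 4, 8, 9}  B5 = {1, 6, 8, 9}  B6 = {1, 7, 8, 9}
Tree: B1–B2, B2–B3, B2–B4, B4–B5, B4–B6
The largest bag has 4 vertices, giving width 3; this decomposition certifies tw(G) ≤ 3. Conversely, {1, 2, 3, 8} is a clique of size 4, and the vertices of any clique must share a bag in every tree decomposition; so some bag has ≥ 4 vertices and tw(G) ≥ 3. The upper and lower bounds meet at 3, so that is the treewidth.

3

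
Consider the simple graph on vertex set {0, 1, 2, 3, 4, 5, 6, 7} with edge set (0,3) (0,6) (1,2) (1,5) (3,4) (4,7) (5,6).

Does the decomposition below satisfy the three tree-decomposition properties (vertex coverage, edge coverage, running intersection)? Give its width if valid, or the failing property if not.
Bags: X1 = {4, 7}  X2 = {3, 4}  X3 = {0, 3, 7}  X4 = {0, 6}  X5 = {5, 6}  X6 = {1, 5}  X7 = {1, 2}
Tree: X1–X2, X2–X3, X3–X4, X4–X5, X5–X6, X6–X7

A tree decomposition must satisfy three properties: every vertex lies in some bag; for every edge, both endpoints lie together in some bag; and for every vertex, the bags containing it form a connected subtree. Here bags containing vertex 7 are not connected in the tree, so the decomposition is invalid.

No — bags containing vertex 7 are not connected in the tree.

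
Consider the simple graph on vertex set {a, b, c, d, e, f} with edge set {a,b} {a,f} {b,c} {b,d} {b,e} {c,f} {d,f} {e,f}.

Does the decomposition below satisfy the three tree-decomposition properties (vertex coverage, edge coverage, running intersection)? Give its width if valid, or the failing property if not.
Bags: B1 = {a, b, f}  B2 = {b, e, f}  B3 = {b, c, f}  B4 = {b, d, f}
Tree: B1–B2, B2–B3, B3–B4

Yes; width 2.

Vertex coverage: the bags together contain {a, b, c, d, e, f}, the full vertex set. Edge coverage: each edge of G has both endpoints in at least one bag. Running intersection: for every vertex, the bags containing it form a connected subtree. All three properties hold, so this is a valid tree decomposition of width max|bag| − 1 = 2, and hence tw(G) ≤ 2.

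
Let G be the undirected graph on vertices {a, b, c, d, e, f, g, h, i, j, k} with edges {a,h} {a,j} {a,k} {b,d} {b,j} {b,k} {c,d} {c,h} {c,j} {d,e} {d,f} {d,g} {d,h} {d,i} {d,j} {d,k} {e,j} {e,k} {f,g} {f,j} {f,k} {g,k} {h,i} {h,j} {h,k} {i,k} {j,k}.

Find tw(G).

3

A width-3 tree decomposition is:
Bags: B1 = {d, e, j, k}  B2 = {d, f, j, k}  B3 = {d, h, j, k}  B4 = {c, d, h, j}  B5 = {d, f, g, k}  B6 = {a, h, j, k}  B7 = {d, h, i, k}  B8 = {b, d, j, k}
Tree: B1–B2, B1–B3, B3–B4, B2–B5, B3–B6, B3–B7, B1–B8
Each bag holds 4 vertices, so the decomposition has width 3, which upper-bounds the treewidth. On the other hand G contains the 4-clique {c, d, h, j}. A clique must lie in a single bag of any decomposition, so no decomposition can have width below 3. The upper and lower bounds meet at 3, so that is the treewidth.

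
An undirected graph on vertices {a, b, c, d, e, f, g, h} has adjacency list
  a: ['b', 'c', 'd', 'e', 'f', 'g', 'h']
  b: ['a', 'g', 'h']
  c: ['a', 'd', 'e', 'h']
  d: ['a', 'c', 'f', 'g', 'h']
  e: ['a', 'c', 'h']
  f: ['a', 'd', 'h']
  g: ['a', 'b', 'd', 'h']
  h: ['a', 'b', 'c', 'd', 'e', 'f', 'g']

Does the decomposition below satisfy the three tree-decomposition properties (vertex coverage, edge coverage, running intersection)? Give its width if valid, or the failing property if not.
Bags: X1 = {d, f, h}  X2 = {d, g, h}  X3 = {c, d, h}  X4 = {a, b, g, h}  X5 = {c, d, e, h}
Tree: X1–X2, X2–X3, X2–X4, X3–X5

No — edge (f,a) lies in no bag.

A tree decomposition must satisfy three properties: every vertex lies in some bag; for every edge, both endpoints lie together in some bag; and for every vertex, the bags containing it form a connected subtree. Here edge (f,a) lies in no bag, so the decomposition is invalid.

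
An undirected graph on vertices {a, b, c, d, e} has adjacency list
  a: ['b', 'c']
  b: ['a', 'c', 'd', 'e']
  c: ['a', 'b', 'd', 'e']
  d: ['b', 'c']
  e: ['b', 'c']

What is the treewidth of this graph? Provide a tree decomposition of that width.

Each bag holds 3 vertices, so the decomposition has width 2, which upper-bounds the treewidth. For the lower bound, the 3 vertices {b, c, d} are pairwise adjacent, and any tree decomposition puts a clique entirely inside one bag — forcing width ≥ 2. Therefore the treewidth is 2.

Treewidth 2.
One such decomposition:
Bags: B1 = {b, c, d}  B2 = {b, c, e}  B3 = {a, b, c}
Tree: B1–B2, B2–B3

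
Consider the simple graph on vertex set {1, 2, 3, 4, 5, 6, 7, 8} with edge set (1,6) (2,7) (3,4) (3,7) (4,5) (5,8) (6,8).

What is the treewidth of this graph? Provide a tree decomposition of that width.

Each bag holds 2 vertices, so the decomposition has width 1, which upper-bounds the treewidth. G has an edge, so its treewidth is at least 1. Therefore the treewidth is 1.

Treewidth 1.
One optimal decomposition is:
Bags: B1 = {1, 6}  B2 = {6, 8}  B3 = {5, 8}  B4 = {4, 5}  B5 = {3, 4}  B6 = {3, 7}  B7 = {2, 7}
Tree: B1–B2, B2–B3, B3–B4, B4–B5, B5–B6, B6–B7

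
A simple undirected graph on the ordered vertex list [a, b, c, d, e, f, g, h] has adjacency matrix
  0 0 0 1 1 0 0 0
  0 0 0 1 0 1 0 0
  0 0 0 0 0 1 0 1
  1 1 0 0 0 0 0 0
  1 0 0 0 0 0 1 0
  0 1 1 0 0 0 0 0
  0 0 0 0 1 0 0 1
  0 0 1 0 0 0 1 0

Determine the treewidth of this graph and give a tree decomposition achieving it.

Treewidth 2.
One such decomposition:
Bags: B1 = {e, g, h}  B2 = {a, e, h}  B3 = {a, d, h}  B4 = {b, d, h}  B5 = {b, f, h}  B6 = {c, f, h}
Tree: B1–B2, B2–B3, B3–B4, B4–B5, B5–B6

The largest bag has 3 vertices, giving width 2; this decomposition certifies tw(G) ≤ 2. The edges h–g–e–a–d–b–f–c–h form a cycle, so G is not a tree and its treewidth is at least 2. Hence tw(G) = 2 exactly.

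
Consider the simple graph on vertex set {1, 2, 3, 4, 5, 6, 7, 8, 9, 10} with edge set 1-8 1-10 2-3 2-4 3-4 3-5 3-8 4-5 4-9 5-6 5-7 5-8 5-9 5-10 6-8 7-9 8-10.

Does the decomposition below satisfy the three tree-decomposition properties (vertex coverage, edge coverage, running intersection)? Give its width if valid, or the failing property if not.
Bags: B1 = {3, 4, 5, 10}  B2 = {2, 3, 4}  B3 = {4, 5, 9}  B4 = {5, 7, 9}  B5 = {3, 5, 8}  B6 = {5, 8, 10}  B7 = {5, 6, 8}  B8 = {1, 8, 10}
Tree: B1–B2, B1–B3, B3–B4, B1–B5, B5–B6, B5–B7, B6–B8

A tree decomposition must satisfy three properties: every vertex lies in some bag; for every edge, both endpoints lie together in some bag; and for every vertex, the bags containing it form a connected subtree. Here bags containing vertex 10 are not connected in the tree, so the decomposition is invalid.

No — bags containing vertex 10 are not connected in the tree.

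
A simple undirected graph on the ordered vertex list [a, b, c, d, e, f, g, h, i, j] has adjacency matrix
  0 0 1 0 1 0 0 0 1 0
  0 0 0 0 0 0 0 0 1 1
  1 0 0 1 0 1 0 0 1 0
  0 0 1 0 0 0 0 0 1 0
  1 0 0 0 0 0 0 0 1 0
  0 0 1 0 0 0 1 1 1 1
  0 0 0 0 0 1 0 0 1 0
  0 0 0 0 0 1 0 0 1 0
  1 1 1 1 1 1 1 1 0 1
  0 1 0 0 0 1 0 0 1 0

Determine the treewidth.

A width-2 tree decomposition is:
Bags: B1 = {f, i, j}  B2 = {c, f, i}  B3 = {f, h, i}  B4 = {c, d, i}  B5 = {f, g, i}  B6 = {b, i, j}  B7 = {a, c, i}  B8 = {a, e, i}
Tree: B1–B2, B1–B3, B2–B4, B3–B5, B1–B6, B2–B7, B7–B8
The largest bag has 3 vertices, giving width 2; this decomposition certifies tw(G) ≤ 2. Conversely, {c, d, i} is a clique of size 3, and the vertices of any clique must share a bag in every tree decomposition; so some bag has ≥ 3 vertices and tw(G) ≥ 2. Hence tw(G) = 2 exactly.

2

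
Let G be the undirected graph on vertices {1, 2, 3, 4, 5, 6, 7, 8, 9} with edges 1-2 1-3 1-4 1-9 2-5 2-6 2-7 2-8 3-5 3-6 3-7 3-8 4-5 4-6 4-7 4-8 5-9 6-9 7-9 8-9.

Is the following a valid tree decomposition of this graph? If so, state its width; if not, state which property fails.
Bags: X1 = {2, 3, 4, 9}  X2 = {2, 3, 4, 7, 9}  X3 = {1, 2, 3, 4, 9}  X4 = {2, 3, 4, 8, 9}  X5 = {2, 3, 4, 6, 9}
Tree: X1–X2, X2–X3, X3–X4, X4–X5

A tree decomposition must satisfy three properties: every vertex lies in some bag; for every edge, both endpoints lie together in some bag; and for every vertex, the bags containing it form a connected subtree. Here vertex 5 appears in no bag, so the decomposition is invalid.

No — vertex 5 appears in no bag.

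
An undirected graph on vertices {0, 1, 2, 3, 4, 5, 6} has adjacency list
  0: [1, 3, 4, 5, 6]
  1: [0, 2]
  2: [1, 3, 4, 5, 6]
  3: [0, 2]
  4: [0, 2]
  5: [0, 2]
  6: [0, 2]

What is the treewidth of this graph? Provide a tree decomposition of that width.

Every bag has size at most 3, so the width is 3 − 1 = 2 and tw(G) ≤ 2. The edges 0–3–2–5–0 form a cycle, so G is not a tree and its treewidth is at least 2. The upper and lower bounds meet at 2, so that is the treewidth.

Treewidth 2.
One such decomposition:
Bags: B1 = {0, 2, 3}  B2 = {0, 2, 5}  B3 = {0, 2, 6}  B4 = {0, 1, 2}  B5 = {0, 2, 4}
Tree: B1–B2, B2–B3, B3–B4, B4–B5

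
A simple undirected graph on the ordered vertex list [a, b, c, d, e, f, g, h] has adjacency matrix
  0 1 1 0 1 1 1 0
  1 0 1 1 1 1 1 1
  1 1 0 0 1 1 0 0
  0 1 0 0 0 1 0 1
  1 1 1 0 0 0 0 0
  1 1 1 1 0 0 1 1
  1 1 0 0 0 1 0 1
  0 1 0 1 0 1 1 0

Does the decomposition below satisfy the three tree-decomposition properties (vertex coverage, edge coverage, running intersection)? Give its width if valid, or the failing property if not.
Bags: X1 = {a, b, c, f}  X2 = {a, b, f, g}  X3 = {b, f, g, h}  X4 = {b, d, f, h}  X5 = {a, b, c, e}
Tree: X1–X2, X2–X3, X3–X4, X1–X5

Checking the three conditions: (i) the bags cover all of {a, b, c, d, e, f, g, h}; (ii) for each edge, some bag contains both endpoints; (iii) the bags containing any fixed vertex form a subtree. All hold, so the decomposition is valid with width 4 − 1 = 3.

Yes; width 3.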